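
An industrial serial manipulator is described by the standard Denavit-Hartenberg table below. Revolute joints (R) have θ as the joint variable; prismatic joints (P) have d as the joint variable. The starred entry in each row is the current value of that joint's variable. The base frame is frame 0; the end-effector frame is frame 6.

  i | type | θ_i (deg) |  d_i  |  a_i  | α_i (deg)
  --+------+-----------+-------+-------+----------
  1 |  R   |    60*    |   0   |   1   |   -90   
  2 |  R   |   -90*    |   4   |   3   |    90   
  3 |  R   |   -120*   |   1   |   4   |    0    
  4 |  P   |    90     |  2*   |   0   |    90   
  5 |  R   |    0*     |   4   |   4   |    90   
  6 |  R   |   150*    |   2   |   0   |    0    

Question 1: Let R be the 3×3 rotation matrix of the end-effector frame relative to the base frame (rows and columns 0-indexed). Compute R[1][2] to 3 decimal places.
End-effector z-axis (col 2 of R) = (0.5000,0.8660,-0.0000)
R[1][2] = 0.8660

0.866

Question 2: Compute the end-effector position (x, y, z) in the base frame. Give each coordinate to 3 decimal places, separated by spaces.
4.268 -2.464 2.464

after link 1: o_1 = (0.5000, 0.8660, 0.0000)
after link 2: o_2 = (-2.9641, 2.8660, 3.0000)
after link 3: o_3 = (-0.4641, 0.2679, 1.0000)
after link 4: o_4 = (-1.4641, -1.4641, 1.0000)
after link 5: o_5 = (3.2679, -4.1962, 2.4641)
after link 6: o_6 = (4.2679, -2.4641, 2.4641)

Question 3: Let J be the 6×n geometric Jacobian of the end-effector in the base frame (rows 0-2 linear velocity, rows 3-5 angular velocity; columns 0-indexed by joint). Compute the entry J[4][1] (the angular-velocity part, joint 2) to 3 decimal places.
axis z_1 = (-0.8660,0.5000,0.0000); lever o_n−o_1 = (3.7679,-3.3301,2.4641)
cross product → J_v[:, 1] = (1.2321,2.1340,1.0000)
J_ω[:, 1] = z_1
entry J[4][1] = 0.5000

0.500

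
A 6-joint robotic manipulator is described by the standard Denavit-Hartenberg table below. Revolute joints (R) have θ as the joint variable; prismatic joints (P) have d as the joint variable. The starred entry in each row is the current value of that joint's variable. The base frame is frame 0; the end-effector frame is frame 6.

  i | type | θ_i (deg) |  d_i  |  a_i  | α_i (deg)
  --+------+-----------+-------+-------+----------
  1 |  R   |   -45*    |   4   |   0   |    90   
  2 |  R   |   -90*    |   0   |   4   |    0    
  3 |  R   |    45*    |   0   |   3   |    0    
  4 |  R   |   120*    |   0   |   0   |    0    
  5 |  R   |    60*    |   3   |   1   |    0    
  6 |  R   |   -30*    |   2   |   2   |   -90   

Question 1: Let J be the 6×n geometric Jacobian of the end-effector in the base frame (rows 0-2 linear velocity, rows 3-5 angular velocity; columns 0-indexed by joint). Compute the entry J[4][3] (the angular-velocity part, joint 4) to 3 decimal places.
axis z_3 = (-0.7071,-0.7071,0.0000); lever o_n−o_3 = (-4.4016,-2.6695,2.6390)
cross product → J_v[:, 3] = (-1.8660,1.8660,-1.2247)
J_ω[:, 3] = z_3
entry J[4][3] = -0.7071

-0.707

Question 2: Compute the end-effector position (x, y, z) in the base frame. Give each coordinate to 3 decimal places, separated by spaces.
after link 1: o_1 = (0.0000, 0.0000, 4.0000)
after link 2: o_2 = (0.0000, -0.0000, 0.0000)
after link 3: o_3 = (1.5000, -1.5000, -2.1213)
after link 4: o_4 = (1.5000, -1.5000, -2.1213)
after link 5: o_5 = (-1.1213, -3.1213, -1.4142)
after link 6: o_6 = (-2.9016, -4.1695, 0.5176)

-2.902 -4.170 0.518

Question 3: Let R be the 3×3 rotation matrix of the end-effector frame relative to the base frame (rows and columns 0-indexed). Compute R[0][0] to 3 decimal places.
-0.183

End-effector x-axis (col 0 of R) = (-0.1830,0.1830,0.9659)
R[0][0] = -0.1830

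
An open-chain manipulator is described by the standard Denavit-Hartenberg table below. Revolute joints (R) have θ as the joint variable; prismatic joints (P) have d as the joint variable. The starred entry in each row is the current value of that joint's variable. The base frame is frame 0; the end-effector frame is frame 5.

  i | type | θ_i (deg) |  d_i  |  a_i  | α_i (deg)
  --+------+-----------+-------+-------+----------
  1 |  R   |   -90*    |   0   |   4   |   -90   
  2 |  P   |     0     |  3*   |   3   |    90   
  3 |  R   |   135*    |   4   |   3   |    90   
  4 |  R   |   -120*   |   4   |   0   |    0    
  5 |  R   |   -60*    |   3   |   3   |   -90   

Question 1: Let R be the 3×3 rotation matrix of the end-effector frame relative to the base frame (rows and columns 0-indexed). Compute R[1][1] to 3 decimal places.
0.707

End-effector y-axis (col 1 of R) = (-0.7071,0.7071,-0.0000)
R[1][1] = 0.7071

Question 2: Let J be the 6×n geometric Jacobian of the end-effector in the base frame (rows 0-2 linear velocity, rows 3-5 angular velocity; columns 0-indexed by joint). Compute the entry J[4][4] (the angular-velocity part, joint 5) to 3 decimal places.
-0.707

axis z_4 = (0.7071,-0.7071,0.0000); lever o_n−o_4 = (0.0000,-4.2426,-0.0000)
cross product → J_v[:, 4] = (0.0000,0.0000,-3.0000)
J_ω[:, 4] = z_4
entry J[4][4] = -0.7071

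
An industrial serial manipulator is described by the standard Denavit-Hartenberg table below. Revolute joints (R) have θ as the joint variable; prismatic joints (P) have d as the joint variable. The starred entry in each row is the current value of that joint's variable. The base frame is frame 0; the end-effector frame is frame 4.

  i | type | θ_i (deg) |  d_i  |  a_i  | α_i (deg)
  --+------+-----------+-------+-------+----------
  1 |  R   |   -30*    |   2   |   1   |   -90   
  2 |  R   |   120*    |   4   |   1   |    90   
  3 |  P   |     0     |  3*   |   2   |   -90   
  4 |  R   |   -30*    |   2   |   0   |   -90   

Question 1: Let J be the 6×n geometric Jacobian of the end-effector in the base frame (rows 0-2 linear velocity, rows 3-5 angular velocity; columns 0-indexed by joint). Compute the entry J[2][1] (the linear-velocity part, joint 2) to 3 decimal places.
-1.098

axis z_1 = (0.5000,0.8660,0.0000); lever o_n−o_1 = (3.9510,4.6471,-4.0981)
cross product → J_v[:, 1] = (-3.5490,2.0490,-1.0981)
J_ω[:, 1] = z_1
entry J[2][1] = -1.0981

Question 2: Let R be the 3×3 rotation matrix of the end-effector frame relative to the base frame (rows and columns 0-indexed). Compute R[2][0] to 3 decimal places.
-1.000

End-effector x-axis (col 0 of R) = (0.0000,-0.0000,-1.0000)
R[2][0] = -1.0000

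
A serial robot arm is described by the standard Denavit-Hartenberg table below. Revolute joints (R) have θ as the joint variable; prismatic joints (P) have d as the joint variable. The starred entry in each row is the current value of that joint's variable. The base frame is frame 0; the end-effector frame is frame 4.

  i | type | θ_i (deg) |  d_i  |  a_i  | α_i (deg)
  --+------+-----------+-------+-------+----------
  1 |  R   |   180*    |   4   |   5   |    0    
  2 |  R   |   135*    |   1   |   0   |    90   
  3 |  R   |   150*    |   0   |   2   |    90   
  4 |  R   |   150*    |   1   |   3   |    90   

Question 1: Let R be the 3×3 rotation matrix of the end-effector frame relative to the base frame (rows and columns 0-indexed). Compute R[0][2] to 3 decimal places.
End-effector z-axis (col 2 of R) = (-0.9186,-0.3062,0.2500)
R[0][2] = -0.9186

-0.919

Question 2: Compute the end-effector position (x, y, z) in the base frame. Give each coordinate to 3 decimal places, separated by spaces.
after link 1: o_1 = (-5.0000, 0.0000, 4.0000)
after link 2: o_2 = (-5.0000, 0.0000, 5.0000)
after link 3: o_3 = (-6.2247, 1.2247, 6.0000)
after link 4: o_4 = (-5.3409, -1.7805, 5.5670)

-5.341 -1.780 5.567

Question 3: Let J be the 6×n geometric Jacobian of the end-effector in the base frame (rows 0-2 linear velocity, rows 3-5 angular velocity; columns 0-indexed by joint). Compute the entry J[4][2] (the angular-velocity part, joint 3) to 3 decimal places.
axis z_2 = (-0.7071,-0.7071,0.0000); lever o_n−o_2 = (-0.3409,-1.7805,0.5670)
cross product → J_v[:, 2] = (-0.4009,0.4009,1.0179)
J_ω[:, 2] = z_2
entry J[4][2] = -0.7071

-0.707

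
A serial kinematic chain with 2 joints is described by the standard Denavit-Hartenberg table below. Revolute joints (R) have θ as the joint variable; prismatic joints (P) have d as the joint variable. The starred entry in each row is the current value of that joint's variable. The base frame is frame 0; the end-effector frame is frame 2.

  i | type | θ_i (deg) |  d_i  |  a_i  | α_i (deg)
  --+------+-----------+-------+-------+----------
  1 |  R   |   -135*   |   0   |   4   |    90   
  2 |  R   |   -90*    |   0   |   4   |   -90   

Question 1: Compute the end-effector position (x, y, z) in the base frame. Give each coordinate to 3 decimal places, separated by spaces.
after link 1: o_1 = (-2.8284, -2.8284, 0.0000)
after link 2: o_2 = (-2.8284, -2.8284, -4.0000)

-2.828 -2.828 -4.000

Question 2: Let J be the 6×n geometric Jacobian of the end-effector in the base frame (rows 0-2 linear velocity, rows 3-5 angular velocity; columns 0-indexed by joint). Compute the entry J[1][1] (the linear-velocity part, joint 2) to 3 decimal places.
axis z_1 = (-0.7071,0.7071,0.0000); lever o_n−o_1 = (-0.0000,0.0000,-4.0000)
cross product → J_v[:, 1] = (-2.8284,-2.8284,0.0000)
J_ω[:, 1] = z_1
entry J[1][1] = -2.8284

-2.828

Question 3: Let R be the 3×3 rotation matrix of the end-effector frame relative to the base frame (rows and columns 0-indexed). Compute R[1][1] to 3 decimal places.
-0.707

End-effector y-axis (col 1 of R) = (0.7071,-0.7071,-0.0000)
R[1][1] = -0.7071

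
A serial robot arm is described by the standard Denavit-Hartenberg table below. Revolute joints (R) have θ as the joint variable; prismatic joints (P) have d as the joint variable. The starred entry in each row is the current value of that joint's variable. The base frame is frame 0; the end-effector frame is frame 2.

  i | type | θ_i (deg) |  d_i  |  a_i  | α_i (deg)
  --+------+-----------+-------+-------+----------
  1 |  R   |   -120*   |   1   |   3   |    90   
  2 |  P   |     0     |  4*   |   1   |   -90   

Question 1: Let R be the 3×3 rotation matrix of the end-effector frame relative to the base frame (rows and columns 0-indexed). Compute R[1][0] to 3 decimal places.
End-effector x-axis (col 0 of R) = (-0.5000,-0.8660,0.0000)
R[1][0] = -0.8660

-0.866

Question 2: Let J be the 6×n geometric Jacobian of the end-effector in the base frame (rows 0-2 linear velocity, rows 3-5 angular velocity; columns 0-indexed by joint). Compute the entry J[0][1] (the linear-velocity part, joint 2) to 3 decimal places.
-0.866

prismatic axis z_1 = (-0.8660,0.5000,0.0000)
J_v[:, 1] = z_1; J_ω[:, 1] = (0,0,0)
entry J[0][1] = -0.8660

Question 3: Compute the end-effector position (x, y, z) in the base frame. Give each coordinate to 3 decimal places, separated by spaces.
after link 1: o_1 = (-1.5000, -2.5981, 1.0000)
after link 2: o_2 = (-5.4641, -1.4641, 1.0000)

-5.464 -1.464 1.000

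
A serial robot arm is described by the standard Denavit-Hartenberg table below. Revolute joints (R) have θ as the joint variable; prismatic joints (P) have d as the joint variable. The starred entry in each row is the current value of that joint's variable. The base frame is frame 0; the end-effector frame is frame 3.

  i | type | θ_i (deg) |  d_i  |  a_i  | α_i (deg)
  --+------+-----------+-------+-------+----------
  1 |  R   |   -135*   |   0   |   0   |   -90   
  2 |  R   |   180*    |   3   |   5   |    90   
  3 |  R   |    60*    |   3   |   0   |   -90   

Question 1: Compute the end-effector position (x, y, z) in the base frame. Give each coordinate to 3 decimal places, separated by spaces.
5.657 1.414 -3.000

after link 1: o_1 = (0.0000, 0.0000, 0.0000)
after link 2: o_2 = (5.6569, 1.4142, -0.0000)
after link 3: o_3 = (5.6569, 1.4142, -3.0000)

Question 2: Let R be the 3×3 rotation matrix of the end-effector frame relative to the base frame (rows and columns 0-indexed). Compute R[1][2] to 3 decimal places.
End-effector z-axis (col 2 of R) = (-0.2588,-0.9659,0.0000)
R[1][2] = -0.9659

-0.966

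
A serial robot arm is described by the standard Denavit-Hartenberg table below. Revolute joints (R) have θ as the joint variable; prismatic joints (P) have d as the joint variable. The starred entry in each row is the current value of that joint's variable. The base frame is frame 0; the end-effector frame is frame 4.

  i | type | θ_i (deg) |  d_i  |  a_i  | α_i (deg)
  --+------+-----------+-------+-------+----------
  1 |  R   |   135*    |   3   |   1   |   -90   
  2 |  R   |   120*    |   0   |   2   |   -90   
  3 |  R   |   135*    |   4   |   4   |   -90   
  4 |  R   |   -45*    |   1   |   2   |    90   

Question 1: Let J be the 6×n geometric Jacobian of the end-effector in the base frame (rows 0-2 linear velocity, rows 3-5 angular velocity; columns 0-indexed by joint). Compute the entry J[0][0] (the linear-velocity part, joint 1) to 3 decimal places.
-0.495

axis z_0 = ẑ; lever o_n−o_0 = (3.9191,0.4951,7.9029)
cross product → J_v[:, 0] = (-0.4951,3.9191,0.0000)
J_ω[:, 0] = z_0
entry J[0][0] = -0.4951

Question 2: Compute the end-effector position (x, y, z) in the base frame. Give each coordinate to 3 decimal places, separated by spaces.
after link 1: o_1 = (-0.7071, 0.7071, 3.0000)
after link 2: o_2 = (-0.0000, 0.0000, 1.2679)
after link 3: o_3 = (3.4495, 0.5505, 5.7174)
after link 4: o_4 = (3.9191, 0.4951, 7.9029)

3.919 0.495 7.903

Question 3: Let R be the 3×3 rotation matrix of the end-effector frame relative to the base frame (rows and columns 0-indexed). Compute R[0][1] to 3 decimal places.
-0.750

End-effector y-axis (col 1 of R) = (-0.7500,-0.2500,0.6124)
R[0][1] = -0.7500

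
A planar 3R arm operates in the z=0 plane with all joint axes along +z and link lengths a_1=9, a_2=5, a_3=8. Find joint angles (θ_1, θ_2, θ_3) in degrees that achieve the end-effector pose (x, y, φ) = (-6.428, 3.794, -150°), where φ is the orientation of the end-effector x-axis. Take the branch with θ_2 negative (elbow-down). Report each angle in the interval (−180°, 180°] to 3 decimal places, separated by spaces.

119.999 -120.002 -149.996

wrist centre = target − a_3·(cos φ, sin φ) = (0.5002, 7.7940)
cos θ_2 = (60.9966−9²−5²)/(2·9·5) = -0.5000; θ_2 = -120.0025° (elbow-down)
β = atan2(7.7940,0.5002) = 86.3279°; ψ = atan2(-4.3300,6.4998) = -33.6706°
θ_1 = β − ψ = 119.9985°
θ_3 = φ − θ_1 − θ_2 = -149.9960° (wrapped to (-180°,180°])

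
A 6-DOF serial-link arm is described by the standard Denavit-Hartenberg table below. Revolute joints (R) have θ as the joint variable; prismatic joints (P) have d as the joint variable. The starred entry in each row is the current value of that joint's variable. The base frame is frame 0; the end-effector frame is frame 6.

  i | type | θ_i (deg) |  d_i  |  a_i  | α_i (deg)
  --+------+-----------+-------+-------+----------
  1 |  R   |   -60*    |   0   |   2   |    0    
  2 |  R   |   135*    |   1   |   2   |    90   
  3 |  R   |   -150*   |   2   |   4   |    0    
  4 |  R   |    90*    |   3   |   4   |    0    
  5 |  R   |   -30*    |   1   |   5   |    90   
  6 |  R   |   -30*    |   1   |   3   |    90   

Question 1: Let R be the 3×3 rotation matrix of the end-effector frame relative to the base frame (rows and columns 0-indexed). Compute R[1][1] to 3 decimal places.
End-effector y-axis (col 1 of R) = (-0.2588,-0.9659,0.0000)
R[1][1] = -0.9659

-0.966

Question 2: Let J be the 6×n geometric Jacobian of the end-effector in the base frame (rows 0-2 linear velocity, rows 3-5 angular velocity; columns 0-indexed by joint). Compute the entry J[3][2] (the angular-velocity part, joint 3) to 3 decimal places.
0.966

axis z_2 = (0.9659,-0.2588,0.0000); lever o_n−o_2 = (3.7089,-3.5448,-13.0622)
cross product → J_v[:, 2] = (3.3807,12.6171,-2.4641)
J_ω[:, 2] = z_2
entry J[3][2] = 0.9659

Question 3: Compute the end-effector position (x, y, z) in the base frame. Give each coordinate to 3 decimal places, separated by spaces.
after link 1: o_1 = (1.0000, -1.7321, 0.0000)
after link 2: o_2 = (1.5176, 0.1998, 1.0000)
after link 3: o_3 = (2.5529, -3.6639, -1.0000)
after link 4: o_4 = (5.9683, -2.5085, -4.4641)
after link 5: o_5 = (6.9343, -2.7673, -9.4641)
after link 6: o_6 = (5.2265, -3.3450, -12.0622)

5.227 -3.345 -12.062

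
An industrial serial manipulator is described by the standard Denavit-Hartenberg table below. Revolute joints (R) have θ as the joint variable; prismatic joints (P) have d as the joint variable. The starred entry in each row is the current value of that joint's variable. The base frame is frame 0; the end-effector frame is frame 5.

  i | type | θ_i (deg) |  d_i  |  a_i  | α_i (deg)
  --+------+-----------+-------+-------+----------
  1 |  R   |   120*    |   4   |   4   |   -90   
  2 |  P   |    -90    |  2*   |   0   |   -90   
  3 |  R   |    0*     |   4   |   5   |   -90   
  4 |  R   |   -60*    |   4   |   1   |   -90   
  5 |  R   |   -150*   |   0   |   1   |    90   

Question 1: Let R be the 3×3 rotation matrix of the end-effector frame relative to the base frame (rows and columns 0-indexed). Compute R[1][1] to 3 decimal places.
End-effector y-axis (col 1 of R) = (0.2500,-0.4330,0.8660)
R[1][1] = -0.4330

-0.433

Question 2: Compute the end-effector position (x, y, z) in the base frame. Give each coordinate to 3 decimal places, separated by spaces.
-1.893 8.279 9.067

after link 1: o_1 = (-2.0000, 3.4641, 4.0000)
after link 2: o_2 = (-3.7321, 2.4641, 4.0000)
after link 3: o_3 = (-5.7321, 5.9282, 9.0000)
after link 4: o_4 = (-2.7010, 8.6782, 9.5000)
after link 5: o_5 = (-1.8929, 8.2787, 9.0670)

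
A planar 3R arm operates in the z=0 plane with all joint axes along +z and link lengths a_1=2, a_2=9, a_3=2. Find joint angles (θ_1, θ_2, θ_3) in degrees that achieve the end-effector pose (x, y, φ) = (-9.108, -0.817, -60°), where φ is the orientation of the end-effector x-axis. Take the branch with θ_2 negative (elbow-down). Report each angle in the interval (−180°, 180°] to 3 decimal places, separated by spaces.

wrist centre = target − a_3·(cos φ, sin φ) = (-10.1080, 0.9151)
cos θ_2 = (103.0090−2²−9²)/(2·2·9) = 0.5002; θ_2 = -59.9835° (elbow-down)
β = atan2(0.9151,-10.1080) = 174.8273°; ψ = atan2(-7.7929,6.5022) = -50.1591°
θ_1 = β − ψ = 224.9864°
θ_3 = φ − θ_1 − θ_2 = 134.9971° (wrapped to (-180°,180°])

-135.014 -59.983 134.997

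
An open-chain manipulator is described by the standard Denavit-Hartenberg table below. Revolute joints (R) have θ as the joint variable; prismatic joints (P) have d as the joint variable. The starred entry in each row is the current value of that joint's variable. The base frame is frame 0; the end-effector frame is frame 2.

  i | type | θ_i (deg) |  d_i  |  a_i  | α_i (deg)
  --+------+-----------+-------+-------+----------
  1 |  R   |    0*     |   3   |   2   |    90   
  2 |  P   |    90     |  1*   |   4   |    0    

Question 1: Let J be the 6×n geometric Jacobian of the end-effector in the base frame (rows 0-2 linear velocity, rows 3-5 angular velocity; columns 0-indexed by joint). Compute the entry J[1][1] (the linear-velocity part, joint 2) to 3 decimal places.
-1.000

prismatic axis z_1 = (0.0000,-1.0000,0.0000)
J_v[:, 1] = z_1; J_ω[:, 1] = (0,0,0)
entry J[1][1] = -1.0000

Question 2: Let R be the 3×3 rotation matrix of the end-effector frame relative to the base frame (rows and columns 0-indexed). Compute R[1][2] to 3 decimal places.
End-effector z-axis (col 2 of R) = (0.0000,-1.0000,0.0000)
R[1][2] = -1.0000

-1.000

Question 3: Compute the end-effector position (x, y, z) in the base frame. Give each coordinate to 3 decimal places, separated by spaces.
after link 1: o_1 = (2.0000, 0.0000, 3.0000)
after link 2: o_2 = (2.0000, -1.0000, 7.0000)

2.000 -1.000 7.000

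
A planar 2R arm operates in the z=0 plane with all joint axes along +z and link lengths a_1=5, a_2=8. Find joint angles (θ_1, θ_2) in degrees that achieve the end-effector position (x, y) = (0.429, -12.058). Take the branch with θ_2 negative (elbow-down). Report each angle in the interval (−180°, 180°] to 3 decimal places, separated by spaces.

-60.009 -44.989

cos θ_2 = (145.5794−5²−8²)/(2·5·8) = 0.7072; θ_2 = -44.9890° (elbow-down)
β = atan2(-12.0580,0.4290) = -87.9624°; ψ = atan2(-5.6558,10.6579) = -27.9532°
θ_1 = β − ψ = -60.0092°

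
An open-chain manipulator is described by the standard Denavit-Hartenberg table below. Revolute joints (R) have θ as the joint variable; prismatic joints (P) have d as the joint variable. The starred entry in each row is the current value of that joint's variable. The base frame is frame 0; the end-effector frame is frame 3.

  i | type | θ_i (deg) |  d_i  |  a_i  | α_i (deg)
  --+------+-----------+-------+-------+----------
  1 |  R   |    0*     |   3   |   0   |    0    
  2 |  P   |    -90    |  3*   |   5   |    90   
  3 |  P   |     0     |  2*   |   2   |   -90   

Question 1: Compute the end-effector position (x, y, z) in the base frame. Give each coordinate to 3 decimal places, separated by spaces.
after link 1: o_1 = (0.0000, 0.0000, 3.0000)
after link 2: o_2 = (0.0000, -5.0000, 6.0000)
after link 3: o_3 = (-2.0000, -7.0000, 6.0000)

-2.000 -7.000 6.000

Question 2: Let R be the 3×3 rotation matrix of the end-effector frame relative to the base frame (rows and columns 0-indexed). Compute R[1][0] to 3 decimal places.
End-effector x-axis (col 0 of R) = (0.0000,-1.0000,0.0000)
R[1][0] = -1.0000

-1.000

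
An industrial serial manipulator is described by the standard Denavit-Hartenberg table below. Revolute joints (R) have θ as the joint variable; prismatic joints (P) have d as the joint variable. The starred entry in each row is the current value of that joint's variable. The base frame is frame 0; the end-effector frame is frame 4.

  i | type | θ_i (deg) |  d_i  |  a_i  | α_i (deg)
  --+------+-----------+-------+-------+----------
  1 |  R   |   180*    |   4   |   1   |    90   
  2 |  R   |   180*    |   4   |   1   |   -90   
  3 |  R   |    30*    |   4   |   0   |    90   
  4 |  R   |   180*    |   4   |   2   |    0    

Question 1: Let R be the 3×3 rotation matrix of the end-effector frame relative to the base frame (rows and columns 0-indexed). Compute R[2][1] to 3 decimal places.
End-effector y-axis (col 1 of R) = (-0.0000,-0.0000,1.0000)
R[2][1] = 1.0000

1.000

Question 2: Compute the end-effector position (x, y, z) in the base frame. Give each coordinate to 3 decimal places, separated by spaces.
0.268 8.464 0.000

after link 1: o_1 = (-1.0000, 0.0000, 4.0000)
after link 2: o_2 = (0.0000, 4.0000, 4.0000)
after link 3: o_3 = (0.0000, 4.0000, 0.0000)
after link 4: o_4 = (0.2679, 8.4641, 0.0000)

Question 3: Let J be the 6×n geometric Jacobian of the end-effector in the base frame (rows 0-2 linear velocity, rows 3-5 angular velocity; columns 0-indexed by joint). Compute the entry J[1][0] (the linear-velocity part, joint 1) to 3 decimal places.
0.268

axis z_0 = ẑ; lever o_n−o_0 = (0.2679,8.4641,0.0000)
cross product → J_v[:, 0] = (-8.4641,0.2679,0.0000)
J_ω[:, 0] = z_0
entry J[1][0] = 0.2679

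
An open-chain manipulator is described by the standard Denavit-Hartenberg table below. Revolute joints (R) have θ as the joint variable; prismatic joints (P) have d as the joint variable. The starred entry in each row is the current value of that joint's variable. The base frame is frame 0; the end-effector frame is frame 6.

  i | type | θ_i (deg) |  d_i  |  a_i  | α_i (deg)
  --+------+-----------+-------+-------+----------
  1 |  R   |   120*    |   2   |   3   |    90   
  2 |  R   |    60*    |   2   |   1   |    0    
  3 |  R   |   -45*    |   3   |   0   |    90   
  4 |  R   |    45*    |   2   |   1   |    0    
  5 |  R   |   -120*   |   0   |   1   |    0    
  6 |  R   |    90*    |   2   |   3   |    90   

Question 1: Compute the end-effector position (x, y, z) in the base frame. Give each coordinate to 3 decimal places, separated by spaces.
after link 1: o_1 = (-1.5000, 2.5981, 2.0000)
after link 2: o_2 = (-0.0179, 4.0311, 2.8660)
after link 3: o_3 = (2.5801, 5.5311, 2.8660)
after link 4: o_4 = (2.5922, 6.9244, 1.1172)
after link 5: o_5 = (1.6307, 6.6580, 1.1842)
after link 6: o_6 = (0.6448, 9.9185, 0.0023)

0.645 9.919 0.002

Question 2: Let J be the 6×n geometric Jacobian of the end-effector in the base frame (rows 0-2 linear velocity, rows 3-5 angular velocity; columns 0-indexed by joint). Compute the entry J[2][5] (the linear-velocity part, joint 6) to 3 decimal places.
-0.201

axis z_5 = (-0.1294,0.2241,-0.9659); lever o_n−o_5 = (-0.9859,3.2606,-1.1819)
cross product → J_v[:, 5] = (2.8845,0.7994,-0.2010)
J_ω[:, 5] = z_5
entry J[2][5] = -0.2010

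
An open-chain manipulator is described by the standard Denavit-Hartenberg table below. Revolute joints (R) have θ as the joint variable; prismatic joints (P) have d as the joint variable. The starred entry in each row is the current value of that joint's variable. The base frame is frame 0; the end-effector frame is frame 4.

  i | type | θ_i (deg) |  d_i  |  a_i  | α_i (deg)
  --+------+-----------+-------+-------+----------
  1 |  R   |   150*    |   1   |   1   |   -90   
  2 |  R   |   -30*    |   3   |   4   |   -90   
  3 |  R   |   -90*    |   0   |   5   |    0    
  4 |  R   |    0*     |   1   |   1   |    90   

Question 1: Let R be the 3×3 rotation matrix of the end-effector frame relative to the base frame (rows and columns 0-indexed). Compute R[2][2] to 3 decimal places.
End-effector z-axis (col 2 of R) = (0.7500,-0.4330,-0.5000)
R[2][2] = -0.5000

-0.500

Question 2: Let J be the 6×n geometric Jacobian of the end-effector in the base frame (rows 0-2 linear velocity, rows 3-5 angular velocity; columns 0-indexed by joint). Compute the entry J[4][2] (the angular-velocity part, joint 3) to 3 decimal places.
axis z_2 = (-0.4330,0.2500,-0.8660); lever o_n−o_2 = (-3.4330,-4.9462,-0.8660)
cross product → J_v[:, 2] = (-4.5000,2.5981,3.0000)
J_ω[:, 2] = z_2
entry J[4][2] = 0.2500

0.250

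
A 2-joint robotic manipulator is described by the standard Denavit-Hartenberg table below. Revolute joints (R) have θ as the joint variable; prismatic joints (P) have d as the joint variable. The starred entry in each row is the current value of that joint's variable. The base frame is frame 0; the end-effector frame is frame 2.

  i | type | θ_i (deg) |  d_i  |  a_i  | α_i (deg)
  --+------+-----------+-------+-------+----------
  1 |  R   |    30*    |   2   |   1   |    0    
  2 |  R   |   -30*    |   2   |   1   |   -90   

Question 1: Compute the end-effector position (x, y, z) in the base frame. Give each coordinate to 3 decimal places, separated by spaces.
after link 1: o_1 = (0.8660, 0.5000, 2.0000)
after link 2: o_2 = (1.8660, 0.5000, 4.0000)

1.866 0.500 4.000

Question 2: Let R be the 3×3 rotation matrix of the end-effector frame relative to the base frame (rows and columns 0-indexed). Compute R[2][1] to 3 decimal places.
-1.000

End-effector y-axis (col 1 of R) = (0.0000,0.0000,-1.0000)
R[2][1] = -1.0000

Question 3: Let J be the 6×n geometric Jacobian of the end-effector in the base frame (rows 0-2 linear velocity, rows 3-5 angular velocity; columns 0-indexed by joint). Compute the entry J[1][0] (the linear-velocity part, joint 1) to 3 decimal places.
1.866

axis z_0 = ẑ; lever o_n−o_0 = (1.8660,0.5000,4.0000)
cross product → J_v[:, 0] = (-0.5000,1.8660,0.0000)
J_ω[:, 0] = z_0
entry J[1][0] = 1.8660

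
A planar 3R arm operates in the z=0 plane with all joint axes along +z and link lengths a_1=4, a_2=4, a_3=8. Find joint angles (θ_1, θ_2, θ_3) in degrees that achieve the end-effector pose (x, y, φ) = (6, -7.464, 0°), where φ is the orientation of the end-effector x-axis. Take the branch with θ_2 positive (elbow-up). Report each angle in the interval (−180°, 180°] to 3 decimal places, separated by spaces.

-120.003 30.005 89.997

wrist centre = target − a_3·(cos φ, sin φ) = (-2.0000, -7.4640)
cos θ_2 = (59.7113−4²−4²)/(2·4·4) = 0.8660; θ_2 = 30.0054° (elbow-up)
β = atan2(-7.4640,-2.0000) = -105.0002°; ψ = atan2(2.0003,7.4639) = 15.0027°
θ_1 = β − ψ = -120.0029°
θ_3 = φ − θ_1 − θ_2 = 89.9975° (wrapped to (-180°,180°])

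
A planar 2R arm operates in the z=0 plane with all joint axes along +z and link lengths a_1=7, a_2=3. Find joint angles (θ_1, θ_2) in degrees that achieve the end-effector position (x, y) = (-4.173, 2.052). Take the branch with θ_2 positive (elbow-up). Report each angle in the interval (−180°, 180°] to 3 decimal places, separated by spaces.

cos θ_2 = (21.6246−7²−3²)/(2·7·3) = -0.8661; θ_2 = 150.0063° (elbow-up)
β = atan2(2.0520,-4.1730) = 153.8152°; ψ = atan2(1.4997,4.4018) = 18.8144°
θ_1 = β − ψ = 135.0008°

135.001 150.006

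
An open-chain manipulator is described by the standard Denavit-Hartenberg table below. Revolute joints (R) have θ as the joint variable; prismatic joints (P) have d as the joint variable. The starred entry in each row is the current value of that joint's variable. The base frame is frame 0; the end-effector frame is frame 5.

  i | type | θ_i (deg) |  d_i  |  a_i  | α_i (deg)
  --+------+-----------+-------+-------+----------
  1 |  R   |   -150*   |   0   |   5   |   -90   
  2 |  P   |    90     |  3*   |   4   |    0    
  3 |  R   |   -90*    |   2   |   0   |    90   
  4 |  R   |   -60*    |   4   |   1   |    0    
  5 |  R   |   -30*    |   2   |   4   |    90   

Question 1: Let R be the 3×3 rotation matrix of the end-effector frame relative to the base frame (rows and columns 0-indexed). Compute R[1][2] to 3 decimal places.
0.500

End-effector z-axis (col 2 of R) = (0.8660,0.5000,0.0000)
R[1][2] = 0.5000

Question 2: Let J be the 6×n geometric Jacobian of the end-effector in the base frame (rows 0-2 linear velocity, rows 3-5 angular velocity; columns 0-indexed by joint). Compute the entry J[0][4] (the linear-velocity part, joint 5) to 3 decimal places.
-3.464

axis z_4 = (0.0000,0.0000,1.0000); lever o_n−o_4 = (-2.0000,3.4641,2.0000)
cross product → J_v[:, 4] = (-3.4641,-2.0000,0.0000)
J_ω[:, 4] = z_4
entry J[0][4] = -3.4641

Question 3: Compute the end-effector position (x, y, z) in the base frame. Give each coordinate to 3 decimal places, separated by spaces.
after link 1: o_1 = (-4.3301, -2.5000, 0.0000)
after link 2: o_2 = (-2.8301, -5.0981, -4.0000)
after link 3: o_3 = (-1.8301, -6.8301, -4.0000)
after link 4: o_4 = (-2.6962, -6.3301, 0.0000)
after link 5: o_5 = (-4.6962, -2.8660, 2.0000)

-4.696 -2.866 2.000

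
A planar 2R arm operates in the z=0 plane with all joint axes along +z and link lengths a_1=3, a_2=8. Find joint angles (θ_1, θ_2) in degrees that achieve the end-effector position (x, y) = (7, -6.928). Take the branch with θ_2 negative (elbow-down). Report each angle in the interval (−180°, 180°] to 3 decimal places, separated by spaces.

0.004 -60.004

cos θ_2 = (96.9972−3²−8²)/(2·3·8) = 0.4999; θ_2 = -60.0039° (elbow-down)
β = atan2(-6.9280,7.0000) = -44.7038°; ψ = atan2(-6.9285,6.9995) = -44.7077°
θ_1 = β − ψ = 0.0039°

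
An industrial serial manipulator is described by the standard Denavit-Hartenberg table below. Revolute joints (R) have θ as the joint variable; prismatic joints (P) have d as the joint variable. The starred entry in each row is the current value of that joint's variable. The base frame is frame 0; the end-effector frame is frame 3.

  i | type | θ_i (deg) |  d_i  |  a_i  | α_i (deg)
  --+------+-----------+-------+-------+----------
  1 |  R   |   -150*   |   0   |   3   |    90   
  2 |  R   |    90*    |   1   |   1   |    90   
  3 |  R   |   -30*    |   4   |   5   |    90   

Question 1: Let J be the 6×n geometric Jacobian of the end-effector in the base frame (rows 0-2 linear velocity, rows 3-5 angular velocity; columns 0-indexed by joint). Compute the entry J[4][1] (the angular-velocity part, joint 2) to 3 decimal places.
0.866

axis z_1 = (-0.5000,0.8660,0.0000); lever o_n−o_1 = (-2.7141,-3.2990,5.3301)
cross product → J_v[:, 1] = (4.6160,2.6651,4.0000)
J_ω[:, 1] = z_1
entry J[4][1] = 0.8660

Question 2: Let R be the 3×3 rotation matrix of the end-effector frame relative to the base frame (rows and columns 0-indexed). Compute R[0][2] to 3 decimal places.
End-effector z-axis (col 2 of R) = (0.4330,-0.7500,-0.5000)
R[0][2] = 0.4330

0.433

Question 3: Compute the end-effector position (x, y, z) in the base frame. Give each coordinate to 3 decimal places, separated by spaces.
after link 1: o_1 = (-2.5981, -1.5000, 0.0000)
after link 2: o_2 = (-3.0981, -0.6340, 1.0000)
after link 3: o_3 = (-5.3122, -4.7990, 5.3301)

-5.312 -4.799 5.330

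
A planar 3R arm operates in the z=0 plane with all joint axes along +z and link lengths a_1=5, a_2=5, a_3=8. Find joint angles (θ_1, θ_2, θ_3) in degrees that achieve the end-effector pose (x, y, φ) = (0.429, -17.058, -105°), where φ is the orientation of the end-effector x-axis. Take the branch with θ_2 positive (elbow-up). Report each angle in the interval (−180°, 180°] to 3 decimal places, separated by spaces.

-89.996 29.985 -44.989

wrist centre = target − a_3·(cos φ, sin φ) = (2.4996, -9.3306)
cos θ_2 = (93.3077−5²−5²)/(2·5·5) = 0.8662; θ_2 = 29.9852° (elbow-up)
β = atan2(-9.3306,2.4996) = -75.0033°; ψ = atan2(2.4989,9.3308) = 14.9926°
θ_1 = β − ψ = -89.9959°
θ_3 = φ − θ_1 − θ_2 = -44.9893° (wrapped to (-180°,180°])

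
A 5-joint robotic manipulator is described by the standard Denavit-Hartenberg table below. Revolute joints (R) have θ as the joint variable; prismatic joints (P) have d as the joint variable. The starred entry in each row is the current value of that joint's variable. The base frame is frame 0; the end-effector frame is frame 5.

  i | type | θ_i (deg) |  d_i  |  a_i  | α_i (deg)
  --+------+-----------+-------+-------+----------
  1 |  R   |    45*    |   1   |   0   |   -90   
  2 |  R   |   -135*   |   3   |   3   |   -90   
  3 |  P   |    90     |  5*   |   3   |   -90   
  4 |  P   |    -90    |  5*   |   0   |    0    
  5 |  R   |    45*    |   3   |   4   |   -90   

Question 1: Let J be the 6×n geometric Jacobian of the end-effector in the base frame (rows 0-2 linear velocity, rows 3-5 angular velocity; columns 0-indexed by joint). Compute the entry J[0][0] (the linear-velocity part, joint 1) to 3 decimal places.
-4.414

axis z_0 = ẑ; lever o_n−o_0 = (8.4142,4.4142,3.0000)
cross product → J_v[:, 0] = (-4.4142,8.4142,0.0000)
J_ω[:, 0] = z_0
entry J[0][0] = -4.4142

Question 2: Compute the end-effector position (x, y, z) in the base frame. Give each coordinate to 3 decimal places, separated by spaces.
after link 1: o_1 = (0.0000, 0.0000, 1.0000)
after link 2: o_2 = (-3.6213, 0.6213, 3.1213)
after link 3: o_3 = (1.0000, 1.0000, 6.6569)
after link 4: o_4 = (3.5000, 3.5000, 3.1213)
after link 5: o_5 = (8.4142, 4.4142, 3.0000)

8.414 4.414 3.000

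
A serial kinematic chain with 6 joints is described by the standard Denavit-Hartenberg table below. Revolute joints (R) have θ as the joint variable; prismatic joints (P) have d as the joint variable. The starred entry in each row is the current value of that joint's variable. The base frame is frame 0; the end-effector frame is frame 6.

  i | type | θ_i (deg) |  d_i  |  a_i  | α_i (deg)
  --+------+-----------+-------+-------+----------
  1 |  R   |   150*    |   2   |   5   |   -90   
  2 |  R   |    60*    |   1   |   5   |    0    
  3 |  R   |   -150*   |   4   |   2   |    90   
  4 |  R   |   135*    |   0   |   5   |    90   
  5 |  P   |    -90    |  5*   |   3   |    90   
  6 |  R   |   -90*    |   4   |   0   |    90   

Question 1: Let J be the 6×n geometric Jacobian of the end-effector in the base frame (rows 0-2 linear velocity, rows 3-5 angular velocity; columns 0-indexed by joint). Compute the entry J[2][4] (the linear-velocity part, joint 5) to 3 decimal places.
0.707

prismatic axis z_4 = (-0.3536,-0.6124,0.7071)
J_v[:, 4] = z_4; J_ω[:, 4] = (0,0,0)
entry J[2][4] = 0.7071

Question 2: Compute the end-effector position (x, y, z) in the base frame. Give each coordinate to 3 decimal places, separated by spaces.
after link 1: o_1 = (-4.3301, 2.5000, 2.0000)
after link 2: o_2 = (-6.9952, 2.8840, -2.3301)
after link 3: o_3 = (-8.9952, -0.5801, -0.3301)
after link 4: o_4 = (-10.7630, -3.6420, -3.8657)
after link 5: o_5 = (-15.1288, -5.2039, -0.3301)
after link 6: o_6 = (-13.7146, -2.7544, 2.4983)

-13.715 -2.754 2.498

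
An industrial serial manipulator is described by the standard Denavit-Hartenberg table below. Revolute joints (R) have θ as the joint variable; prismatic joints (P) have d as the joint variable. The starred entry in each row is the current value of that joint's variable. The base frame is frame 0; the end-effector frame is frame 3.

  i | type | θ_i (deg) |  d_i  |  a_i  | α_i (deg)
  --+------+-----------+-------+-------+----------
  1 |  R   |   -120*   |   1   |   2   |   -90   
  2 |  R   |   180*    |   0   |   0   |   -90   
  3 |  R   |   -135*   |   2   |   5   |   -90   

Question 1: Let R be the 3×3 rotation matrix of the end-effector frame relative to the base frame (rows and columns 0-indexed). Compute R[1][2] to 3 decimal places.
End-effector z-axis (col 2 of R) = (0.9659,0.2588,-0.0000)
R[1][2] = 0.2588

0.259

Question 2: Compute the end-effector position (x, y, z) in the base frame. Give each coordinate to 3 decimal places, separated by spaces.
after link 1: o_1 = (-1.0000, -1.7321, 1.0000)
after link 2: o_2 = (-1.0000, -1.7321, 1.0000)
after link 3: o_3 = (0.2941, -6.5617, 3.0000)

0.294 -6.562 3.000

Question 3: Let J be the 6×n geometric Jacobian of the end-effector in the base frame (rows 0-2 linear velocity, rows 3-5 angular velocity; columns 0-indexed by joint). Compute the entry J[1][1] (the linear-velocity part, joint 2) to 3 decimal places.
axis z_1 = (0.8660,-0.5000,0.0000); lever o_n−o_1 = (1.2941,-4.8296,2.0000)
cross product → J_v[:, 1] = (-1.0000,-1.7321,-3.5355)
J_ω[:, 1] = z_1
entry J[1][1] = -1.7321

-1.732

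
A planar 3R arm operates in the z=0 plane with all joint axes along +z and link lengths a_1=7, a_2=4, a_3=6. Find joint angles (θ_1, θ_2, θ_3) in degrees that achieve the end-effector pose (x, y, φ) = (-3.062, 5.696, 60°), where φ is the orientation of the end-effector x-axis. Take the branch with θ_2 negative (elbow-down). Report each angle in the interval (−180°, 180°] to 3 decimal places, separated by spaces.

-149.999 -120.003 -29.999

wrist centre = target − a_3·(cos φ, sin φ) = (-6.0620, 0.4998)
cos θ_2 = (36.9977−7²−4²)/(2·7·4) = -0.5000; θ_2 = -120.0027° (elbow-down)
β = atan2(0.4998,-6.0620) = 175.2863°; ψ = atan2(-3.4640,4.9998) = -34.7152°
θ_1 = β − ψ = 210.0014°
θ_3 = φ − θ_1 − θ_2 = -29.9987° (wrapped to (-180°,180°])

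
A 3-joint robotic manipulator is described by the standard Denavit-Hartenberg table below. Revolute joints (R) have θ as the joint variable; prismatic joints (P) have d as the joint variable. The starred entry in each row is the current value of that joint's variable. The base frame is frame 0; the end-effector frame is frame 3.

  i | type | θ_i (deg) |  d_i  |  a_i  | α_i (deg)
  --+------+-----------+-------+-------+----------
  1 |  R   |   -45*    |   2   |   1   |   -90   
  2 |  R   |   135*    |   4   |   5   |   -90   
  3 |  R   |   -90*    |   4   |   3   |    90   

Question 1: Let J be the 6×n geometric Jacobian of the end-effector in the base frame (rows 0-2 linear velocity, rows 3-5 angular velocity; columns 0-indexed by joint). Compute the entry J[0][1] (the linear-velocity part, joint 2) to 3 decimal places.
-0.500

axis z_1 = (0.7071,0.7071,0.0000); lever o_n−o_1 = (0.4497,9.4497,-0.7071)
cross product → J_v[:, 1] = (-0.5000,0.5000,6.3640)
J_ω[:, 1] = z_1
entry J[0][1] = -0.5000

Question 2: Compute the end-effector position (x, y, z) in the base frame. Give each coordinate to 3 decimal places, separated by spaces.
after link 1: o_1 = (0.7071, -0.7071, 2.0000)
after link 2: o_2 = (1.0355, 4.6213, -1.5355)
after link 3: o_3 = (1.1569, 8.7426, 1.2929)

1.157 8.743 1.293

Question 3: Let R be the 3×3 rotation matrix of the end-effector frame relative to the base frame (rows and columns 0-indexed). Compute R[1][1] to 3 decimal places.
End-effector y-axis (col 1 of R) = (-0.5000,0.5000,0.7071)
R[1][1] = 0.5000

0.500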